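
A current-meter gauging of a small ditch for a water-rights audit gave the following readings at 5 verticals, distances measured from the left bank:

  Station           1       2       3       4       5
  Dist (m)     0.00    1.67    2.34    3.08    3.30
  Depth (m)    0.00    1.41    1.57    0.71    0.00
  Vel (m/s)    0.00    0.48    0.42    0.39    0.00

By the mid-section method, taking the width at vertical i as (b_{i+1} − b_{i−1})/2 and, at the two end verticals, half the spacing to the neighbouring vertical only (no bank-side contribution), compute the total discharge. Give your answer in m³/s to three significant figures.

1.39 m³/s

w_2 = (2.34 − 0.00)/2 = 1.17 m; q_2 = 0.48 × 1.41 × 1.17 = 0.7919 m³/s
w_3 = (3.08 − 1.67)/2 = 0.705 m; q_3 = 0.42 × 1.57 × 0.705 = 0.4649 m³/s
w_4 = (3.30 − 2.34)/2 = 0.48 m; q_4 = 0.39 × 0.71 × 0.48 = 0.1329 m³/s
Stations 1, 5 contribute zero (depth or velocity is 0).
Q = Σ qᵢ = 1.390 m³/s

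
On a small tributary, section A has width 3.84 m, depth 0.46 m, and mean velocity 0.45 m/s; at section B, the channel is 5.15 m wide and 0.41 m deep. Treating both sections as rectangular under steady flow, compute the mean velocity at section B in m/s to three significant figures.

0.376 m/s

Q = A₁V₁ = (3.84×0.46) × 0.45 = 0.7949 m³/s
A₂ = 5.15 × 0.41 = 2.112 m²
V₂ = Q/A₂ = 0.7949/2.112 = 0.3765 m/s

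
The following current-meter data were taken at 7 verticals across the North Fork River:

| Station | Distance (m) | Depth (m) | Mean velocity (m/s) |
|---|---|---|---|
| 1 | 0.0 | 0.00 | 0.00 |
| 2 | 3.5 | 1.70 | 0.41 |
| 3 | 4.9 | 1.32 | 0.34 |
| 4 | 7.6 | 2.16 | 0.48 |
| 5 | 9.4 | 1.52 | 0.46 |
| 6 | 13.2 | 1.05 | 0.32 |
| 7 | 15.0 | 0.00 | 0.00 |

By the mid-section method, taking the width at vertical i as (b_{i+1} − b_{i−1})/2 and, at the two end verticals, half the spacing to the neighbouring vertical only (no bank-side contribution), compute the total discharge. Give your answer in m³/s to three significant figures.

w_2 = (4.9 − 0.0)/2 = 2.45 m; q_2 = 0.41 × 1.70 × 2.45 = 1.708 m³/s
w_3 = (7.6 − 3.5)/2 = 2.05 m; q_3 = 0.34 × 1.32 × 2.05 = 0.9200 m³/s
w_4 = (9.4 − 4.9)/2 = 2.25 m; q_4 = 0.48 × 2.16 × 2.25 = 2.333 m³/s
w_5 = (13.2 − 7.6)/2 = 2.8 m; q_5 = 0.46 × 1.52 × 2.8 = 1.958 m³/s
w_6 = (15.0 − 9.4)/2 = 2.8 m; q_6 = 0.32 × 1.05 × 2.8 = 0.9408 m³/s
Stations 1, 7 contribute zero (depth or velocity is 0).
Q = Σ qᵢ = 7.859 m³/s

7.86 m³/s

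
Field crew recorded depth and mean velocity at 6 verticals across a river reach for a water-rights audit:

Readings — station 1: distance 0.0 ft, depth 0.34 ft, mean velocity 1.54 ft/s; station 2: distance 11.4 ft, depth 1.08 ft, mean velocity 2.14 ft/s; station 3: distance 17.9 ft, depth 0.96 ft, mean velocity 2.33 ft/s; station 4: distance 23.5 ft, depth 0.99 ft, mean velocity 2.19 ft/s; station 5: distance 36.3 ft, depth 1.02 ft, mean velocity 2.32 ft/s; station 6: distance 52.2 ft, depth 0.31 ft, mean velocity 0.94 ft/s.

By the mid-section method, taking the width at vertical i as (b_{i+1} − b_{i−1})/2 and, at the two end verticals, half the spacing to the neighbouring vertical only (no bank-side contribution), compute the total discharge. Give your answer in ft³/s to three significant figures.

w_1 = (11.4 − 0.0)/2 = 5.7 ft; q_1 = 1.54 × 0.34 × 5.7 = 2.985 ft³/s
w_2 = (17.9 − 0.0)/2 = 8.95 ft; q_2 = 2.14 × 1.08 × 8.95 = 20.69 ft³/s
w_3 = (23.5 − 11.4)/2 = 6.05 ft; q_3 = 2.33 × 0.96 × 6.05 = 13.53 ft³/s
w_4 = (36.3 − 17.9)/2 = 9.2 ft; q_4 = 2.19 × 0.99 × 9.2 = 19.95 ft³/s
w_5 = (52.2 − 23.5)/2 = 14.35 ft; q_5 = 2.32 × 1.02 × 14.35 = 33.96 ft³/s
w_6 = (52.2 − 36.3)/2 = 7.95 ft; q_6 = 0.94 × 0.31 × 7.95 = 2.317 ft³/s
Q = Σ qᵢ = 93.42 ft³/s

93.4 ft³/s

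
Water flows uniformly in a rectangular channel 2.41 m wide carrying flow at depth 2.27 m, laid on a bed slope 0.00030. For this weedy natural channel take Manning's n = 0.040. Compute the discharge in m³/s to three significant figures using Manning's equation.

2.02 m³/s

A = b·y = 2.41 × 2.27 = 5.471 m²
P = b + 2y = 2.41 + 2×2.27 = 6.950 m
R = A/P = 5.471/6.950 = 0.7872 m
Q = (1/n)·A·R^(2/3)·S^(1/2) = (1/0.040) × 5.471 × 0.7872^(2/3) × 0.00030^(1/2) = 2.020 m³/s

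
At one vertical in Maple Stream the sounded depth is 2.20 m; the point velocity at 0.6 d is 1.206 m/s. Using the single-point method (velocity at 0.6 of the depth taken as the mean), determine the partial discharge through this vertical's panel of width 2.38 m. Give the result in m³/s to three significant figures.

v̄ = v₀.₆ = 1.206 m/s
q = v̄ × d × w = 1.206 × 2.20 × 2.38 = 6.315 m³/s

6.31 m³/s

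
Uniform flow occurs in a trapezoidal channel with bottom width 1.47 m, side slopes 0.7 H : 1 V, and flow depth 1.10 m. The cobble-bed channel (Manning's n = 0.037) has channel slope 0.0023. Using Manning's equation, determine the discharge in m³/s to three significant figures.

2.25 m³/s

A = (b + z·y)·y = (1.47 + 0.7×1.10)×1.10 = 2.464 m²
P = b + 2y√(1+z²) = 1.47 + 2×1.10×√(1+0.7²) = 4.155 m
R = A/P = 2.464/4.155 = 0.5930 m
Q = (1/n)·A·R^(2/3)·S^(1/2) = (1/0.037) × 2.464 × 0.5930^(2/3) × 0.0023^(1/2) = 2.254 m³/s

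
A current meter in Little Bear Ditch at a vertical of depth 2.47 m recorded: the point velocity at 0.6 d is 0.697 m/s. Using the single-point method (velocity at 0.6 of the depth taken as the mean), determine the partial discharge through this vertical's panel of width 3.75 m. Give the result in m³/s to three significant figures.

6.46 m³/s

v̄ = v₀.₆ = 0.697 m/s
q = v̄ × d × w = 0.6970 × 2.47 × 3.75 = 6.456 m³/s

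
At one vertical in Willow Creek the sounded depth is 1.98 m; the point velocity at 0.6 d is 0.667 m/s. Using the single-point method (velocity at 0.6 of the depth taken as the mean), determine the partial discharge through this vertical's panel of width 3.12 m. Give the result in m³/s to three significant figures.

4.12 m³/s

v̄ = v₀.₆ = 0.667 m/s
q = v̄ × d × w = 0.6670 × 1.98 × 3.12 = 4.120 m³/s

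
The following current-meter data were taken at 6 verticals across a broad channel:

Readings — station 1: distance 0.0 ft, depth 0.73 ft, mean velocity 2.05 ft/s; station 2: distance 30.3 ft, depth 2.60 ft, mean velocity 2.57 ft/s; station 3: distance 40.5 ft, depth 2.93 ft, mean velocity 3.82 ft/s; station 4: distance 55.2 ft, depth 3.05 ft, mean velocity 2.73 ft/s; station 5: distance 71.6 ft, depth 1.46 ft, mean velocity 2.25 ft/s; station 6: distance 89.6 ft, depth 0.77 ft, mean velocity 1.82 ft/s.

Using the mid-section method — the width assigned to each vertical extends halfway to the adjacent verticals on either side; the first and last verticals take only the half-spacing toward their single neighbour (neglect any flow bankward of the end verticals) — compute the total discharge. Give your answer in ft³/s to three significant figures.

496 ft³/s

w_1 = (30.3 − 0.0)/2 = 15.15 ft; q_1 = 2.05 × 0.73 × 15.15 = 22.67 ft³/s
w_2 = (40.5 − 0.0)/2 = 20.25 ft; q_2 = 2.57 × 2.60 × 20.25 = 135.3 ft³/s
w_3 = (55.2 − 30.3)/2 = 12.45 ft; q_3 = 3.82 × 2.93 × 12.45 = 139.3 ft³/s
w_4 = (71.6 − 40.5)/2 = 15.55 ft; q_4 = 2.73 × 3.05 × 15.55 = 129.5 ft³/s
w_5 = (89.6 − 55.2)/2 = 17.2 ft; q_5 = 2.25 × 1.46 × 17.2 = 56.50 ft³/s
w_6 = (89.6 − 71.6)/2 = 9 ft; q_6 = 1.82 × 0.77 × 9 = 12.61 ft³/s
Q = Σ qᵢ = 495.9 ft³/s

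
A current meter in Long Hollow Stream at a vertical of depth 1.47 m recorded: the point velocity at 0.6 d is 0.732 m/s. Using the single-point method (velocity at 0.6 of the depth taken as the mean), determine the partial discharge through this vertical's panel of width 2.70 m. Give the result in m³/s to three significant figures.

v̄ = v₀.₆ = 0.732 m/s
q = v̄ × d × w = 0.7320 × 1.47 × 2.70 = 2.905 m³/s

2.91 m³/s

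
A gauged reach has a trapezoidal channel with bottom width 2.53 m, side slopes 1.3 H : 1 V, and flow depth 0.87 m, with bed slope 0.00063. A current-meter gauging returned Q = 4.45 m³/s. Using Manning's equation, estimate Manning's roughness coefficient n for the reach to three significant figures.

0.0127

A = (b + z·y)·y = (2.53 + 1.3×0.87)×0.87 = 3.185 m²
P = b + 2y√(1+z²) = 2.53 + 2×0.87×√(1+1.3²) = 5.384 m
R = A/P = 3.185/5.384 = 0.5916 m
n = (1/Q)·A·R^(2/3)·S^(1/2) = (1/4.45) × 3.185 × 0.7047 × 0.02510 = 0.01266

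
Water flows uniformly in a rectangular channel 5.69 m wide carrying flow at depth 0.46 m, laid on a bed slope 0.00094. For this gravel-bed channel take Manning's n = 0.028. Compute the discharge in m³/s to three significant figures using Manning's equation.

1.55 m³/s

A = b·y = 5.69 × 0.46 = 2.617 m²
P = b + 2y = 5.69 + 2×0.46 = 6.610 m
R = A/P = 2.617/6.610 = 0.3960 m
Q = (1/n)·A·R^(2/3)·S^(1/2) = (1/0.028) × 2.617 × 0.3960^(2/3) × 0.00094^(1/2) = 1.545 m³/s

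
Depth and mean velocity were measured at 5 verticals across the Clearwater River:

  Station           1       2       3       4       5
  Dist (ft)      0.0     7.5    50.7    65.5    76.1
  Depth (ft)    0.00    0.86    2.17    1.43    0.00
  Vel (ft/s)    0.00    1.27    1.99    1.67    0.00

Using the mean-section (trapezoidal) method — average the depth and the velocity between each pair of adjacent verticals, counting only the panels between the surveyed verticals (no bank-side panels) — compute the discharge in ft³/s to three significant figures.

164 ft³/s

Panel 1-2: Δb = 7.5 ft, d̄ = (0.00+0.86)/2 = 0.43, v̄ = (0.00+1.27)/2 = 0.635 → q = 7.5×0.43×0.635 = 2.048 ft³/s
Panel 2-3: Δb = 43.2 ft, d̄ = (0.86+2.17)/2 = 1.515, v̄ = (1.27+1.99)/2 = 1.63 → q = 43.2×1.515×1.63 = 106.7 ft³/s
Panel 3-4: Δb = 14.8 ft, d̄ = (2.17+1.43)/2 = 1.8, v̄ = (1.99+1.67)/2 = 1.83 → q = 14.8×1.8×1.83 = 48.75 ft³/s
Panel 4-5: Δb = 10.6 ft, d̄ = (1.43+0.00)/2 = 0.715, v̄ = (1.67+0.00)/2 = 0.835 → q = 10.6×0.715×0.835 = 6.328 ft³/s
Q = Σ q = 163.8 ft³/s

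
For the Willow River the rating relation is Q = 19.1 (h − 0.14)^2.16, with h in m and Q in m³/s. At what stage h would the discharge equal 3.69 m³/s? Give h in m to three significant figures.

0.607 m

h − h₀ = (Q/C)^(1/b) = (3.69/19.1)^(1/2.16) = 0.4671 m
h = 0.14 + 0.4671 = 0.6071 m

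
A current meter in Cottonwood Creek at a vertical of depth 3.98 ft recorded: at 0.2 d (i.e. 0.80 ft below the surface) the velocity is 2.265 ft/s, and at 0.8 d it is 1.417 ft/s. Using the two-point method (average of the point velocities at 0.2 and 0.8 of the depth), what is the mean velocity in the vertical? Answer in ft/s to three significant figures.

v̄ = (2.265 + 1.417) / 2 = 1.841 ft/s

1.84 ft/s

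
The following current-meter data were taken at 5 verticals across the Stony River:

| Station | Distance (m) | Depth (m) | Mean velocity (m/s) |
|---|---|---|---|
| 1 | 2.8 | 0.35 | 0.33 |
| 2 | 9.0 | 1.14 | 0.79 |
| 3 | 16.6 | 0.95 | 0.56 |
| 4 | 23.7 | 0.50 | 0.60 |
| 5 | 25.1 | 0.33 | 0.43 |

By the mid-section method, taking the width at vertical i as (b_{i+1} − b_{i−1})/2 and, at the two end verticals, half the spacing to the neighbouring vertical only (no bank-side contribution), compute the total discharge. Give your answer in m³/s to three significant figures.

11.9 m³/s

w_1 = (9.0 − 2.8)/2 = 3.1 m; q_1 = 0.33 × 0.35 × 3.1 = 0.3581 m³/s
w_2 = (16.6 − 2.8)/2 = 6.9 m; q_2 = 0.79 × 1.14 × 6.9 = 6.214 m³/s
w_3 = (23.7 − 9.0)/2 = 7.35 m; q_3 = 0.56 × 0.95 × 7.35 = 3.910 m³/s
w_4 = (25.1 − 16.6)/2 = 4.25 m; q_4 = 0.60 × 0.50 × 4.25 = 1.275 m³/s
w_5 = (25.1 − 23.7)/2 = 0.7 m; q_5 = 0.43 × 0.33 × 0.7 = 0.09933 m³/s
Q = Σ qᵢ = 11.86 m³/s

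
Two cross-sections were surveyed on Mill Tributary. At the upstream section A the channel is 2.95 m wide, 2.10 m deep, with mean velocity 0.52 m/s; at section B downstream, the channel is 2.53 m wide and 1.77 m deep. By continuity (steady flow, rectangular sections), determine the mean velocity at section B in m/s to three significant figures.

Q = A₁V₁ = (2.95×2.10) × 0.52 = 3.221 m³/s
A₂ = 2.53 × 1.77 = 4.478 m²
V₂ = Q/A₂ = 3.221/4.478 = 0.7194 m/s

0.719 m/s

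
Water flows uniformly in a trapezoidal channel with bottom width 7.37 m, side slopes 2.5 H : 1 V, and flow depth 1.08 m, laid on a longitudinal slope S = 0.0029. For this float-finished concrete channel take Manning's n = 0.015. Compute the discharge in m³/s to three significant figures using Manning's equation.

A = (b + z·y)·y = (7.37 + 2.5×1.08)×1.08 = 10.88 m²
P = b + 2y√(1+z²) = 7.37 + 2×1.08×√(1+2.5²) = 13.19 m
R = A/P = 10.88/13.19 = 0.8248 m
Q = (1/n)·A·R^(2/3)·S^(1/2) = (1/0.015) × 10.88 × 0.8248^(2/3) × 0.0029^(1/2) = 34.34 m³/s

34.3 m³/s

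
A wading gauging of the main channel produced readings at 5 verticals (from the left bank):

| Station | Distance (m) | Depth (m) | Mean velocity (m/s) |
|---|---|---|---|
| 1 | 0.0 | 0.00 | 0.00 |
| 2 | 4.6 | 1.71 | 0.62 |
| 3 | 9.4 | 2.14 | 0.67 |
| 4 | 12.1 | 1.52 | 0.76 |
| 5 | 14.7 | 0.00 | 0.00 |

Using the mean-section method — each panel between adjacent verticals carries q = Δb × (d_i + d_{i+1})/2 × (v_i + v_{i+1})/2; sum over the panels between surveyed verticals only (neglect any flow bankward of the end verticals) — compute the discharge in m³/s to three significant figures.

Panel 1-2: Δb = 4.6 m, d̄ = (0.00+1.71)/2 = 0.855, v̄ = (0.00+0.62)/2 = 0.31 → q = 4.6×0.855×0.31 = 1.219 m³/s
Panel 2-3: Δb = 4.8 m, d̄ = (1.71+2.14)/2 = 1.925, v̄ = (0.62+0.67)/2 = 0.645 → q = 4.8×1.925×0.645 = 5.960 m³/s
Panel 3-4: Δb = 2.7 m, d̄ = (2.14+1.52)/2 = 1.83, v̄ = (0.67+0.76)/2 = 0.715 → q = 2.7×1.83×0.715 = 3.533 m³/s
Panel 4-5: Δb = 2.6 m, d̄ = (1.52+0.00)/2 = 0.76, v̄ = (0.76+0.00)/2 = 0.38 → q = 2.6×0.76×0.38 = 0.7509 m³/s
Q = Σ q = 11.46 m³/s

11.5 m³/s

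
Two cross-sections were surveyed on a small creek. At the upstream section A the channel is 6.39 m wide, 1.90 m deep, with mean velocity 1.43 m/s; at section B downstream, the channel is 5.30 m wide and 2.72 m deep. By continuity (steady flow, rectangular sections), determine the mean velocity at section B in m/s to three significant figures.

1.20 m/s

Q = A₁V₁ = (6.39×1.90) × 1.43 = 17.36 m³/s
A₂ = 5.30 × 2.72 = 14.42 m²
V₂ = Q/A₂ = 17.36/14.42 = 1.204 m/s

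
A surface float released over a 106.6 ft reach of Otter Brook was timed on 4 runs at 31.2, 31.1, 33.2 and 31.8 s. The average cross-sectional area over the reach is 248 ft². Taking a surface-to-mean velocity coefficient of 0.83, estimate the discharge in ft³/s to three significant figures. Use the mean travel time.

689 ft³/s

t̄ = (31.2 + 31.1 + 33.2 + 31.8) / 4 = 31.825 s
v_surface = L / t̄ = 106.6 / 31.825 = 3.350 ft/s
v_mean = 0.83 × 3.350 = 2.780 ft/s
Q = A × v_mean = 248 × 2.780 = 689.5 ft³/s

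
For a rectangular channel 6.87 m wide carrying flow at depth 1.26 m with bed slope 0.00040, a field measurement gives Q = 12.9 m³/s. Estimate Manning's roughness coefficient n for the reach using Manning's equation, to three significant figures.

0.0127

A = b·y = 6.87 × 1.26 = 8.656 m²
P = b + 2y = 6.87 + 2×1.26 = 9.390 m
R = A/P = 8.656/9.390 = 0.9219 m
n = (1/Q)·A·R^(2/3)·S^(1/2) = (1/12.9) × 8.656 × 0.9472 × 0.02000 = 0.01271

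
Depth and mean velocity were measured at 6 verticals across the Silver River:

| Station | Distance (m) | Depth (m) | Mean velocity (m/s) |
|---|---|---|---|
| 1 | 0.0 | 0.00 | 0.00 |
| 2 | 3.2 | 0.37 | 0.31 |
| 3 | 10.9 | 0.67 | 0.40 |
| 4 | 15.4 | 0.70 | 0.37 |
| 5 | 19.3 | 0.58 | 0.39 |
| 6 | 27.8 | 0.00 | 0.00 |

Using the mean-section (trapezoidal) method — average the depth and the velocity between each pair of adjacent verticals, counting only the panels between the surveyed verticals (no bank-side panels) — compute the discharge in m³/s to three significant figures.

Panel 1-2: Δb = 3.2 m, d̄ = (0.00+0.37)/2 = 0.185, v̄ = (0.00+0.31)/2 = 0.155 → q = 3.2×0.185×0.155 = 0.09176 m³/s
Panel 2-3: Δb = 7.7 m, d̄ = (0.37+0.67)/2 = 0.52, v̄ = (0.31+0.40)/2 = 0.355 → q = 7.7×0.52×0.355 = 1.421 m³/s
Panel 3-4: Δb = 4.5 m, d̄ = (0.67+0.70)/2 = 0.685, v̄ = (0.40+0.37)/2 = 0.385 → q = 4.5×0.685×0.385 = 1.187 m³/s
Panel 4-5: Δb = 3.9 m, d̄ = (0.70+0.58)/2 = 0.64, v̄ = (0.37+0.39)/2 = 0.38 → q = 3.9×0.64×0.38 = 0.9485 m³/s
Panel 5-6: Δb = 8.5 m, d̄ = (0.58+0.00)/2 = 0.29, v̄ = (0.39+0.00)/2 = 0.195 → q = 8.5×0.29×0.195 = 0.4807 m³/s
Q = Σ q = 4.129 m³/s

4.13 m³/s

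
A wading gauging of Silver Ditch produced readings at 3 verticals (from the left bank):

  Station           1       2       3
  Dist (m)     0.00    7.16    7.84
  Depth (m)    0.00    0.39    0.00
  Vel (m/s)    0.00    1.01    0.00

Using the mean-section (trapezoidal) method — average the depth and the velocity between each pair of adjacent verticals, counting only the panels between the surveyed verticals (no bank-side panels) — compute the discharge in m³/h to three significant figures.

2780 m³/h

Panel 1-2: Δb = 7.16 m, d̄ = (0.00+0.39)/2 = 0.195, v̄ = (0.00+1.01)/2 = 0.505 → q = 7.16×0.195×0.505 = 0.7051 m³/s
Panel 2-3: Δb = 0.68 m, d̄ = (0.39+0.00)/2 = 0.195, v̄ = (1.01+0.00)/2 = 0.505 → q = 0.68×0.195×0.505 = 0.06696 m³/s
Q = Σ q = 0.7720 m³/s
= 0.7720 × 3600 = 2779 m³/h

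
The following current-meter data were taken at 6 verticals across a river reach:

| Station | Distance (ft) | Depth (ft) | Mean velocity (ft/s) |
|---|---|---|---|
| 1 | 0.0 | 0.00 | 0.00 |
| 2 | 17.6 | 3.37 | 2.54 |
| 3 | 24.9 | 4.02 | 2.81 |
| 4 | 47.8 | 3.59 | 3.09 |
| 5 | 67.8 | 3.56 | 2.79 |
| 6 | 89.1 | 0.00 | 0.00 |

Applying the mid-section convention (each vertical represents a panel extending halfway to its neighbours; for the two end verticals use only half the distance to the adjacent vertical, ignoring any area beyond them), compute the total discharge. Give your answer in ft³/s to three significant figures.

w_2 = (24.9 − 0.0)/2 = 12.45 ft; q_2 = 2.54 × 3.37 × 12.45 = 106.6 ft³/s
w_3 = (47.8 − 17.6)/2 = 15.1 ft; q_3 = 2.81 × 4.02 × 15.1 = 170.6 ft³/s
w_4 = (67.8 − 24.9)/2 = 21.45 ft; q_4 = 3.09 × 3.59 × 21.45 = 237.9 ft³/s
w_5 = (89.1 − 47.8)/2 = 20.65 ft; q_5 = 2.79 × 3.56 × 20.65 = 205.1 ft³/s
Stations 1, 6 contribute zero (depth or velocity is 0).
Q = Σ qᵢ = 720.2 ft³/s

720 ft³/s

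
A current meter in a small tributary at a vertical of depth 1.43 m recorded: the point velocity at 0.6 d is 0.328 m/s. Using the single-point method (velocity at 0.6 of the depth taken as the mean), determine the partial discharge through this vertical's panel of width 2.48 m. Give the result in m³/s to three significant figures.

1.16 m³/s

v̄ = v₀.₆ = 0.328 m/s
q = v̄ × d × w = 0.3280 × 1.43 × 2.48 = 1.163 m³/s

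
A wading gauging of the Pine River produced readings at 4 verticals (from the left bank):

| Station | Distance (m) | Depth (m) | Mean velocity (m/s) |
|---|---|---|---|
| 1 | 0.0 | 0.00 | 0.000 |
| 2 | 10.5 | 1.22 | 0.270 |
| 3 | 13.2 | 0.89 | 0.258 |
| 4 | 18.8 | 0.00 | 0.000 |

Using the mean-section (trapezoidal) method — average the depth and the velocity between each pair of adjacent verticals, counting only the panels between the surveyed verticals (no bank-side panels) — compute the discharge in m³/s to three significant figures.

1.94 m³/s

Panel 1-2: Δb = 10.5 m, d̄ = (0.00+1.22)/2 = 0.61, v̄ = (0.000+0.270)/2 = 0.135 → q = 10.5×0.61×0.135 = 0.8647 m³/s
Panel 2-3: Δb = 2.7 m, d̄ = (1.22+0.89)/2 = 1.055, v̄ = (0.270+0.258)/2 = 0.264 → q = 2.7×1.055×0.264 = 0.7520 m³/s
Panel 3-4: Δb = 5.6 m, d̄ = (0.89+0.00)/2 = 0.445, v̄ = (0.258+0.000)/2 = 0.129 → q = 5.6×0.445×0.129 = 0.3215 m³/s
Q = Σ q = 1.938 m³/s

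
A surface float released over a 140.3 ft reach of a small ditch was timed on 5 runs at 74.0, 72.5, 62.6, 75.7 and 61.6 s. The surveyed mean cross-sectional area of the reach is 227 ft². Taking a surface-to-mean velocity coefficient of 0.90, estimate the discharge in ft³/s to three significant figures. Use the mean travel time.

t̄ = (74.0 + 72.5 + 62.6 + 75.7 + 61.6) / 5 = 69.28 s
v_surface = L / t̄ = 140.3 / 69.28 = 2.025 ft/s
v_mean = 0.90 × 2.025 = 1.823 ft/s
Q = A × v_mean = 227 × 1.823 = 413.7 ft³/s

414 ft³/s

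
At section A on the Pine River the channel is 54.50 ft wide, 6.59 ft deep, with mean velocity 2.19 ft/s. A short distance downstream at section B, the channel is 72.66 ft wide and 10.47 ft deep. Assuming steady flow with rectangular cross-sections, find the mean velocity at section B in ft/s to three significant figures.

1.03 ft/s

Q = A₁V₁ = (54.50×6.59) × 2.19 = 786.5 ft³/s
A₂ = 72.66 × 10.47 = 760.8 ft²
V₂ = Q/A₂ = 786.5/760.8 = 1.034 ft/s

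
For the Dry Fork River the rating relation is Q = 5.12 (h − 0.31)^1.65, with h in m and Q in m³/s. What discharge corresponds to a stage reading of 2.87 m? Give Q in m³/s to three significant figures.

Q = 5.12 × (2.87 − 0.31)^1.65 = 5.12 × 2.56^1.65 = 24.15 m³/s

24.1 m³/s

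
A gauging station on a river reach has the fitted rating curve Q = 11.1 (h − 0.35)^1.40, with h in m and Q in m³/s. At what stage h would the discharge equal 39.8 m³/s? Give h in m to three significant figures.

2.84 m

h − h₀ = (Q/C)^(1/b) = (39.8/11.1)^(1/1.40) = 2.490 m
h = 0.35 + 2.490 = 2.840 m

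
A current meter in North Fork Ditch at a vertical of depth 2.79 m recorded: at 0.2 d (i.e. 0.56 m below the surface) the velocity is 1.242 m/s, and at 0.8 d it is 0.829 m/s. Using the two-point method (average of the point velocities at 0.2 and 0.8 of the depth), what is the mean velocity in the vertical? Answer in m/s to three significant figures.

1.04 m/s

v̄ = (1.242 + 0.829) / 2 = 1.036 m/s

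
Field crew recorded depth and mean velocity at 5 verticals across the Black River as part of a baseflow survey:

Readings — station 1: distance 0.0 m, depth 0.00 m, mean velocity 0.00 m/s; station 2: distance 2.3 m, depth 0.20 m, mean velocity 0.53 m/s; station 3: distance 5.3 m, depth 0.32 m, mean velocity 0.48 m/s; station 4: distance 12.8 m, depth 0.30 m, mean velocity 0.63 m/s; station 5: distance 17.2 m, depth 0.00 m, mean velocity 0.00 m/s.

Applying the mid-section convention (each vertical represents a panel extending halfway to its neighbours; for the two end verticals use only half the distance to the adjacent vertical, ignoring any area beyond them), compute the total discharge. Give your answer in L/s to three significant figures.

w_2 = (5.3 − 0.0)/2 = 2.65 m; q_2 = 0.53 × 0.20 × 2.65 = 0.2809 m³/s
w_3 = (12.8 − 2.3)/2 = 5.25 m; q_3 = 0.48 × 0.32 × 5.25 = 0.8064 m³/s
w_4 = (17.2 − 5.3)/2 = 5.95 m; q_4 = 0.63 × 0.30 × 5.95 = 1.125 m³/s
Stations 1, 5 contribute zero (depth or velocity is 0).
Q = Σ qᵢ = 2.212 m³/s
= 2.212 × 1000 = 2212 L/s

2210 L/s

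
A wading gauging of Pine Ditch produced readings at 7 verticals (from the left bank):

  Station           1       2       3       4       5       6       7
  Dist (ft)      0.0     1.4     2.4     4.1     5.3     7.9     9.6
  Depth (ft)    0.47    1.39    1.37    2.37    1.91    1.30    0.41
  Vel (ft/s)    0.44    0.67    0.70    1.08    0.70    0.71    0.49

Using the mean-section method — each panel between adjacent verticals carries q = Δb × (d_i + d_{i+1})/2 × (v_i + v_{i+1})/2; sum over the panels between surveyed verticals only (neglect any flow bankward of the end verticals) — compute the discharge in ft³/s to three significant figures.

Panel 1-2: Δb = 1.4 ft, d̄ = (0.47+1.39)/2 = 0.93, v̄ = (0.44+0.67)/2 = 0.555 → q = 1.4×0.93×0.555 = 0.7226 ft³/s
Panel 2-3: Δb = 1 ft, d̄ = (1.39+1.37)/2 = 1.38, v̄ = (0.67+0.70)/2 = 0.685 → q = 1×1.38×0.685 = 0.9453 ft³/s
Panel 3-4: Δb = 1.7 ft, d̄ = (1.37+2.37)/2 = 1.87, v̄ = (0.70+1.08)/2 = 0.89 → q = 1.7×1.87×0.89 = 2.829 ft³/s
Panel 4-5: Δb = 1.2 ft, d̄ = (2.37+1.91)/2 = 2.14, v̄ = (1.08+0.70)/2 = 0.89 → q = 1.2×2.14×0.89 = 2.286 ft³/s
Panel 5-6: Δb = 2.6 ft, d̄ = (1.91+1.30)/2 = 1.605, v̄ = (0.70+0.71)/2 = 0.705 → q = 2.6×1.605×0.705 = 2.942 ft³/s
Panel 6-7: Δb = 1.7 ft, d̄ = (1.30+0.41)/2 = 0.855, v̄ = (0.71+0.49)/2 = 0.6 → q = 1.7×0.855×0.6 = 0.8721 ft³/s
Q = Σ q = 10.60 ft³/s

10.6 ft³/s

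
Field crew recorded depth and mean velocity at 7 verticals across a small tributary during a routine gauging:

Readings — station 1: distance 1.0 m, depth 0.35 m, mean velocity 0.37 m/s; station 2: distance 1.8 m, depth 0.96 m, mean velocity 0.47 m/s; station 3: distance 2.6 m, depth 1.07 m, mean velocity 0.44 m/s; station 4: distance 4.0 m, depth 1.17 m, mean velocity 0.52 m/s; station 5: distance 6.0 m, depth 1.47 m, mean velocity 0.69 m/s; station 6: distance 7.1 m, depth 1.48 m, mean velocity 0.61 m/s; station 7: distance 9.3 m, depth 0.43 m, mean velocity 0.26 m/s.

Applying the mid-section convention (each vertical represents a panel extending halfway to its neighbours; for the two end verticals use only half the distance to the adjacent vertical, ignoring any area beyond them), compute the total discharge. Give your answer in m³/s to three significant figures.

5.15 m³/s

w_1 = (1.8 − 1.0)/2 = 0.4 m; q_1 = 0.37 × 0.35 × 0.4 = 0.05180 m³/s
w_2 = (2.6 − 1.0)/2 = 0.8 m; q_2 = 0.47 × 0.96 × 0.8 = 0.3610 m³/s
w_3 = (4.0 − 1.8)/2 = 1.1 m; q_3 = 0.44 × 1.07 × 1.1 = 0.5179 m³/s
w_4 = (6.0 − 2.6)/2 = 1.7 m; q_4 = 0.52 × 1.17 × 1.7 = 1.034 m³/s
w_5 = (7.1 − 4.0)/2 = 1.55 m; q_5 = 0.69 × 1.47 × 1.55 = 1.572 m³/s
w_6 = (9.3 − 6.0)/2 = 1.65 m; q_6 = 0.61 × 1.48 × 1.65 = 1.490 m³/s
w_7 = (9.3 − 7.1)/2 = 1.1 m; q_7 = 0.26 × 0.43 × 1.1 = 0.1230 m³/s
Q = Σ qᵢ = 5.150 m³/s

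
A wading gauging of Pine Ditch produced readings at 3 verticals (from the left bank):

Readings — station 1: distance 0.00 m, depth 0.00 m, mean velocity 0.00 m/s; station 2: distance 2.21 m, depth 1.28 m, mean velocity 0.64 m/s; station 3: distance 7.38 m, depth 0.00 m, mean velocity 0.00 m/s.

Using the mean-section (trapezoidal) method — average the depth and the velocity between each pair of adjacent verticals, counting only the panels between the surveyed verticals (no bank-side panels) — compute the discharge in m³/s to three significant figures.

Panel 1-2: Δb = 2.21 m, d̄ = (0.00+1.28)/2 = 0.64, v̄ = (0.00+0.64)/2 = 0.32 → q = 2.21×0.64×0.32 = 0.4526 m³/s
Panel 2-3: Δb = 5.17 m, d̄ = (1.28+0.00)/2 = 0.64, v̄ = (0.64+0.00)/2 = 0.32 → q = 5.17×0.64×0.32 = 1.059 m³/s
Q = Σ q = 1.511 m³/s

1.51 m³/s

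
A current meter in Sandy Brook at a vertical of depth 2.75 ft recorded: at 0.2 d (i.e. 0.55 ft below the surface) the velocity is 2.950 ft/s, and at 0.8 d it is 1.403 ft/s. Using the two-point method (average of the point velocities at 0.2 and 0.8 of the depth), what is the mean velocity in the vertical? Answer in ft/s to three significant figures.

2.18 ft/s

v̄ = (2.950 + 1.403) / 2 = 2.177 ft/s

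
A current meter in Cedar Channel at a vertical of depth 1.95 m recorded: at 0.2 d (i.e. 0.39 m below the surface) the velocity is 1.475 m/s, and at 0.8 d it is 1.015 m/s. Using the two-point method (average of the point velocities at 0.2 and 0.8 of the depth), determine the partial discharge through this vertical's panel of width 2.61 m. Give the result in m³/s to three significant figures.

6.34 m³/s

v̄ = (1.475 + 1.015) / 2 = 1.245 m/s
q = v̄ × d × w = 1.245 × 1.95 × 2.61 = 6.336 m³/s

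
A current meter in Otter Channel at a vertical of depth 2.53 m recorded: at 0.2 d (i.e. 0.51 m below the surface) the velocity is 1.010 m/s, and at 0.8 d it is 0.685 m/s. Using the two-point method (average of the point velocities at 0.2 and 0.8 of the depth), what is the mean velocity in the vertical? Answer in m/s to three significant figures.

v̄ = (1.010 + 0.685) / 2 = 0.8475 m/s

0.848 m/s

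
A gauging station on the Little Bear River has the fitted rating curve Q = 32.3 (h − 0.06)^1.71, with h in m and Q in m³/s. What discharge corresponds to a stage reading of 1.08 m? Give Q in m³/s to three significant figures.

33.4 m³/s

Q = 32.3 × (1.08 − 0.06)^1.71 = 32.3 × 1.02^1.71 = 33.41 m³/s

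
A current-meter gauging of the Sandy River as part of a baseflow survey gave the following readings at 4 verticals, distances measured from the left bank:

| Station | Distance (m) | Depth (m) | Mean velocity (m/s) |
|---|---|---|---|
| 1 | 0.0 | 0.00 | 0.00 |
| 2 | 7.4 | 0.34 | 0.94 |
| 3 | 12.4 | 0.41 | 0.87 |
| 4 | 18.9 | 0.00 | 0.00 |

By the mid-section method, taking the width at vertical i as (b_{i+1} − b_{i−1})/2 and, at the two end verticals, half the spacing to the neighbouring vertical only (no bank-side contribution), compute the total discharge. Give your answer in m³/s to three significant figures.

w_2 = (12.4 − 0.0)/2 = 6.2 m; q_2 = 0.94 × 0.34 × 6.2 = 1.982 m³/s
w_3 = (18.9 − 7.4)/2 = 5.75 m; q_3 = 0.87 × 0.41 × 5.75 = 2.051 m³/s
Stations 1, 4 contribute zero (depth or velocity is 0).
Q = Σ qᵢ = 4.033 m³/s

4.03 m³/s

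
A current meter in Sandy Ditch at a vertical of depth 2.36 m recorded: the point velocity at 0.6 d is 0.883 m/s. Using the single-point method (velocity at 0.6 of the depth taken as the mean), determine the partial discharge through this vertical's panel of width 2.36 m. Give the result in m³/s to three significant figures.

4.92 m³/s

v̄ = v₀.₆ = 0.883 m/s
q = v̄ × d × w = 0.8830 × 2.36 × 2.36 = 4.918 m³/s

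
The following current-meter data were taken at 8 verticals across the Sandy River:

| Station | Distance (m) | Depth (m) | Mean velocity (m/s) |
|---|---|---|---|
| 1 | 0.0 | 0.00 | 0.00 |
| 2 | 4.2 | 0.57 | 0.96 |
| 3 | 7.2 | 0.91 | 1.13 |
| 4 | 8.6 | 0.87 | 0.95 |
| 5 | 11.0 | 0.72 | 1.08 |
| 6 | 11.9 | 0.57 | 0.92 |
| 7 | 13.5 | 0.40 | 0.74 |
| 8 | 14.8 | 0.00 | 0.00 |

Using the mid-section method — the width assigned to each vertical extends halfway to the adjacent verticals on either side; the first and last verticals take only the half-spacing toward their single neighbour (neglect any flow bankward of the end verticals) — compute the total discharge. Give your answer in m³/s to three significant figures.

w_2 = (7.2 − 0.0)/2 = 3.6 m; q_2 = 0.96 × 0.57 × 3.6 = 1.970 m³/s
w_3 = (8.6 − 4.2)/2 = 2.2 m; q_3 = 1.13 × 0.91 × 2.2 = 2.262 m³/s
w_4 = (11.0 − 7.2)/2 = 1.9 m; q_4 = 0.95 × 0.87 × 1.9 = 1.570 m³/s
w_5 = (11.9 − 8.6)/2 = 1.65 m; q_5 = 1.08 × 0.72 × 1.65 = 1.283 m³/s
w_6 = (13.5 − 11.0)/2 = 1.25 m; q_6 = 0.92 × 0.57 × 1.25 = 0.6555 m³/s
w_7 = (14.8 − 11.9)/2 = 1.45 m; q_7 = 0.74 × 0.40 × 1.45 = 0.4292 m³/s
Stations 1, 8 contribute zero (depth or velocity is 0).
Q = Σ qᵢ = 8.170 m³/s

8.17 m³/s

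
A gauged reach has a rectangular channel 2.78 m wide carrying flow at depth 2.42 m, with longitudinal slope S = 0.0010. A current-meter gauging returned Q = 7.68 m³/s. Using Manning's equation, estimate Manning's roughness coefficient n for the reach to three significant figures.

A = b·y = 2.78 × 2.42 = 6.728 m²
P = b + 2y = 2.78 + 2×2.42 = 7.620 m
R = A/P = 6.728/7.620 = 0.8829 m
n = (1/Q)·A·R^(2/3)·S^(1/2) = (1/7.68) × 6.728 × 0.9203 × 0.03162 = 0.02549

0.0255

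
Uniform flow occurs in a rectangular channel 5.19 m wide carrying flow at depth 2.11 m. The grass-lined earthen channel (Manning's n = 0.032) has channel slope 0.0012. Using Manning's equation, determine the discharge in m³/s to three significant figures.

A = b·y = 5.19 × 2.11 = 10.95 m²
P = b + 2y = 5.19 + 2×2.11 = 9.410 m
R = A/P = 10.95/9.410 = 1.164 m
Q = (1/n)·A·R^(2/3)·S^(1/2) = (1/0.032) × 10.95 × 1.164^(2/3) × 0.0012^(1/2) = 13.12 m³/s

13.1 m³/s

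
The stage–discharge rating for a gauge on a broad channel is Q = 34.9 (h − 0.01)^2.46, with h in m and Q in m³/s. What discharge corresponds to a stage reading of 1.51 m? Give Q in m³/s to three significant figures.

Q = 34.9 × (1.51 − 0.01)^2.46 = 34.9 × 1.5^2.46 = 94.63 m³/s

94.6 m³/s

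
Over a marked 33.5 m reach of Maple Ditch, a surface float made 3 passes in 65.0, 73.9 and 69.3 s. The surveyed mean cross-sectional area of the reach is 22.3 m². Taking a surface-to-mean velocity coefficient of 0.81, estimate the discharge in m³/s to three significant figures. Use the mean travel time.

t̄ = (65.0 + 73.9 + 69.3) / 3 = 69.4 s
v_surface = L / t̄ = 33.5 / 69.4 = 0.4827 m/s
v_mean = 0.81 × 0.4827 = 0.3910 m/s
Q = A × v_mean = 22.3 × 0.3910 = 8.719 m³/s

8.72 m³/s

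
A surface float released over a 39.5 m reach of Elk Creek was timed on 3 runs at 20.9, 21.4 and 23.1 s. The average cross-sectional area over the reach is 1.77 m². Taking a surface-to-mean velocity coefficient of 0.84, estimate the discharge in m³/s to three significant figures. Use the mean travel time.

t̄ = (20.9 + 21.4 + 23.1) / 3 = 21.8 s
v_surface = L / t̄ = 39.5 / 21.8 = 1.812 m/s
v_mean = 0.84 × 1.812 = 1.522 m/s
Q = A × v_mean = 1.77 × 1.522 = 2.694 m³/s

2.69 m³/s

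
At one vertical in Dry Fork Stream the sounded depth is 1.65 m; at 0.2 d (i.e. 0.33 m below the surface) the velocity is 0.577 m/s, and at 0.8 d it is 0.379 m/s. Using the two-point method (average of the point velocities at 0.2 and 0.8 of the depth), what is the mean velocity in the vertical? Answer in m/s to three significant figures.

v̄ = (0.577 + 0.379) / 2 = 0.4780 m/s

0.478 m/s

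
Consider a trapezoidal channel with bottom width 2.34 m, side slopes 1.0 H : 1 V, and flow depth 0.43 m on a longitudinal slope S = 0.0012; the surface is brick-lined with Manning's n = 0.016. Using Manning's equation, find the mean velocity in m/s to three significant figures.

1.04 m/s

A = (b + z·y)·y = (2.34 + 1.0×0.43)×0.43 = 1.191 m²
P = b + 2y√(1+z²) = 2.34 + 2×0.43×√(1+1.0²) = 3.556 m
R = A/P = 1.191/3.556 = 0.3349 m
Q = (1/n)·A·R^(2/3)·S^(1/2) = (1/0.016) × 1.191 × 0.3349^(2/3) × 0.0012^(1/2) = 1.244 m³/s
V = Q/A = 1.244/1.191 = 1.044 m/s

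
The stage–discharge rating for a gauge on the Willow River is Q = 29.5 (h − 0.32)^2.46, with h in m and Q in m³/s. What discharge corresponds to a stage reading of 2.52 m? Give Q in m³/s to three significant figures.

205 m³/s

Q = 29.5 × (2.52 − 0.32)^2.46 = 29.5 × 2.2^2.46 = 205.2 m³/s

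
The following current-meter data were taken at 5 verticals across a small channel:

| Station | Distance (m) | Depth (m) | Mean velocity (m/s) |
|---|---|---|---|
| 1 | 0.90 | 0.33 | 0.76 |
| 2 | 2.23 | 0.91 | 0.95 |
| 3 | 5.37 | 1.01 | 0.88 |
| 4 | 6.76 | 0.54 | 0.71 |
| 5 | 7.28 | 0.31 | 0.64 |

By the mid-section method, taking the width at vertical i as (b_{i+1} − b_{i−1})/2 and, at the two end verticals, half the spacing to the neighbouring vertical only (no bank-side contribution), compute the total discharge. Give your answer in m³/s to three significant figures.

w_1 = (2.23 − 0.90)/2 = 0.665 m; q_1 = 0.76 × 0.33 × 0.665 = 0.1668 m³/s
w_2 = (5.37 − 0.90)/2 = 2.235 m; q_2 = 0.95 × 0.91 × 2.235 = 1.932 m³/s
w_3 = (6.76 − 2.23)/2 = 2.265 m; q_3 = 0.88 × 1.01 × 2.265 = 2.013 m³/s
w_4 = (7.28 − 5.37)/2 = 0.955 m; q_4 = 0.71 × 0.54 × 0.955 = 0.3661 m³/s
w_5 = (7.28 − 6.76)/2 = 0.26 m; q_5 = 0.64 × 0.31 × 0.26 = 0.05158 m³/s
Q = Σ qᵢ = 4.530 m³/s

4.53 m³/s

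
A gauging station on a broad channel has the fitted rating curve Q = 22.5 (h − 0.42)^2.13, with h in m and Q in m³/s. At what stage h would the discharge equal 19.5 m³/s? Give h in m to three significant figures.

1.36 m

h − h₀ = (Q/C)^(1/b) = (19.5/22.5)^(1/2.13) = 0.9350 m
h = 0.42 + 0.9350 = 1.355 m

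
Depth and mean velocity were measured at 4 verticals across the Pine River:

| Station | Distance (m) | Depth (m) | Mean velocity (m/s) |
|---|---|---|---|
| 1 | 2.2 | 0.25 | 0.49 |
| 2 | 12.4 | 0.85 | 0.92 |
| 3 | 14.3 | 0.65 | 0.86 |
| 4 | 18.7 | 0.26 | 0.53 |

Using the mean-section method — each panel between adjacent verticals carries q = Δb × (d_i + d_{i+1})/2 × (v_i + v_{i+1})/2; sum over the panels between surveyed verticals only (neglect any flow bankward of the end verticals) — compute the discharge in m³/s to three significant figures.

Panel 1-2: Δb = 10.2 m, d̄ = (0.25+0.85)/2 = 0.55, v̄ = (0.49+0.92)/2 = 0.705 → q = 10.2×0.55×0.705 = 3.955 m³/s
Panel 2-3: Δb = 1.9 m, d̄ = (0.85+0.65)/2 = 0.75, v̄ = (0.92+0.86)/2 = 0.89 → q = 1.9×0.75×0.89 = 1.268 m³/s
Panel 3-4: Δb = 4.4 m, d̄ = (0.65+0.26)/2 = 0.455, v̄ = (0.86+0.53)/2 = 0.695 → q = 4.4×0.455×0.695 = 1.391 m³/s
Q = Σ q = 6.615 m³/s

6.61 m³/s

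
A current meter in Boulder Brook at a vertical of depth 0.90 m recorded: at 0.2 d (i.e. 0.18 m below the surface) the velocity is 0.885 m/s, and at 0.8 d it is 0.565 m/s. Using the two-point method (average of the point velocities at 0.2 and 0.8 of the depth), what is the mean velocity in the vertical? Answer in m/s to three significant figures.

v̄ = (0.885 + 0.565) / 2 = 0.7250 m/s

0.725 m/s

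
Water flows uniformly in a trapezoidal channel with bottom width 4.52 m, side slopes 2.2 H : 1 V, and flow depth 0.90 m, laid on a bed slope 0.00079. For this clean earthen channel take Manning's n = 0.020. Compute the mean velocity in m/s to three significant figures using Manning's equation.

A = (b + z·y)·y = (4.52 + 2.2×0.90)×0.90 = 5.850 m²
P = b + 2y√(1+z²) = 4.52 + 2×0.90×√(1+2.2²) = 8.870 m
R = A/P = 5.850/8.870 = 0.6595 m
Q = (1/n)·A·R^(2/3)·S^(1/2) = (1/0.020) × 5.850 × 0.6595^(2/3) × 0.00079^(1/2) = 6.229 m³/s
V = Q/A = 6.229/5.850 = 1.065 m/s

1.06 m/s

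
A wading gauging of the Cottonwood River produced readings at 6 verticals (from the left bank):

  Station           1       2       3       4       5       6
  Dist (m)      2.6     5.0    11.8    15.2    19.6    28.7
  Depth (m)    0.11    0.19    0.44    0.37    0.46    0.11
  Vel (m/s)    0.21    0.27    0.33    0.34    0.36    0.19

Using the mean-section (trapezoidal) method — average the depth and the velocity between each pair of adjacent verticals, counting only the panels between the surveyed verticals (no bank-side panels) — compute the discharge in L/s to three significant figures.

2540 L/s

Panel 1-2: Δb = 2.4 m, d̄ = (0.11+0.19)/2 = 0.15, v̄ = (0.21+0.27)/2 = 0.24 → q = 2.4×0.15×0.24 = 0.08640 m³/s
Panel 2-3: Δb = 6.8 m, d̄ = (0.19+0.44)/2 = 0.315, v̄ = (0.27+0.33)/2 = 0.3 → q = 6.8×0.315×0.3 = 0.6426 m³/s
Panel 3-4: Δb = 3.4 m, d̄ = (0.44+0.37)/2 = 0.405, v̄ = (0.33+0.34)/2 = 0.335 → q = 3.4×0.405×0.335 = 0.4613 m³/s
Panel 4-5: Δb = 4.4 m, d̄ = (0.37+0.46)/2 = 0.415, v̄ = (0.34+0.36)/2 = 0.35 → q = 4.4×0.415×0.35 = 0.6391 m³/s
Panel 5-6: Δb = 9.1 m, d̄ = (0.46+0.11)/2 = 0.285, v̄ = (0.36+0.19)/2 = 0.275 → q = 9.1×0.285×0.275 = 0.7132 m³/s
Q = Σ q = 2.543 m³/s
= 2.543 × 1000 = 2543 L/s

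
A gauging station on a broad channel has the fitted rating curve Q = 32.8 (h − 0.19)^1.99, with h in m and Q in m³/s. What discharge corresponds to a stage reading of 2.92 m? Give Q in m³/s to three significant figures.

Q = 32.8 × (2.92 − 0.19)^1.99 = 32.8 × 2.73^1.99 = 242.0 m³/s

242 m³/s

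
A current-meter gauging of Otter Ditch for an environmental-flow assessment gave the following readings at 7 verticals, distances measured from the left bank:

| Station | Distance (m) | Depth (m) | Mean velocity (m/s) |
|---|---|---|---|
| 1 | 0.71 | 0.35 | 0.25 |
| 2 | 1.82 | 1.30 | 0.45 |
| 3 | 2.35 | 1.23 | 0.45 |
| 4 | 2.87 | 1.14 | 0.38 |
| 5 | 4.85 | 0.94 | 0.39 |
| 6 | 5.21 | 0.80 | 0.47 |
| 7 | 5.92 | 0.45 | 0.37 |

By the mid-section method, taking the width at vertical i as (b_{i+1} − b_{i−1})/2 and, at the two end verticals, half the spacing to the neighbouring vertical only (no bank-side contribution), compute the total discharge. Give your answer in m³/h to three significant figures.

w_1 = (1.82 − 0.71)/2 = 0.555 m; q_1 = 0.25 × 0.35 × 0.555 = 0.04856 m³/s
w_2 = (2.35 − 0.71)/2 = 0.82 m; q_2 = 0.45 × 1.30 × 0.82 = 0.4797 m³/s
w_3 = (2.87 − 1.82)/2 = 0.525 m; q_3 = 0.45 × 1.23 × 0.525 = 0.2906 m³/s
w_4 = (4.85 − 2.35)/2 = 1.25 m; q_4 = 0.38 × 1.14 × 1.25 = 0.5415 m³/s
w_5 = (5.21 − 2.87)/2 = 1.17 m; q_5 = 0.39 × 0.94 × 1.17 = 0.4289 m³/s
w_6 = (5.92 − 4.85)/2 = 0.535 m; q_6 = 0.47 × 0.80 × 0.535 = 0.2012 m³/s
w_7 = (5.92 − 5.21)/2 = 0.355 m; q_7 = 0.37 × 0.45 × 0.355 = 0.05911 m³/s
Q = Σ qᵢ = 2.050 m³/s
= 2.050 × 3600 = 7378 m³/h

7380 m³/h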